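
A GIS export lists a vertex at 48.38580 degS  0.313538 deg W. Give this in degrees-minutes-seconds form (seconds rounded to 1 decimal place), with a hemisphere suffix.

Latitude: 0.385800° → 23.14800′; 0.14800 × 60 = 8.880″
Lon: 0.313538 × 60 = 18.81228′ → 18′, remainder × 60 = 48.737″

48°23′8.9″ S, 0°18′48.7″ W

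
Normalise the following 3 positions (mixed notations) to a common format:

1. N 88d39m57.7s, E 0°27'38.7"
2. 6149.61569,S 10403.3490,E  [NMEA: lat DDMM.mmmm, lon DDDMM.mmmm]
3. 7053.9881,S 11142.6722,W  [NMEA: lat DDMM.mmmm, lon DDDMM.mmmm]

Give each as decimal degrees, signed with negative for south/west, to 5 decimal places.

1. 88.66603, 0.46075
2. -61.82693, 104.05582
3. -70.89980, -111.71120

Point 1:
  Latitude: 39′ + 57.7″ = 39.96167′; 88 + 39.96167/60 = 88.666028
  N ⇒ keep positive
  λ: 0 + 27/60 + 38.7/3600 = 0.460750
  E → positive
Point 2:
  Latitude: split at 2 digits → 61° and 49.61569′; 61 + 49.61569/60 = 61.826928
  S → negative
  λ: split at 3 digits → 104° and 3.349′; 104 + 3.349/60 = 104.055817
  E → positive
Point 3:
  Lat: split at 2 digits → 70° and 53.9881′; 70 + 53.9881/60 = 70.899802
  S ⇒ negate
  λ: degrees = first 3 digits = 111, minutes = 42.6722; 111 + 42.6722/60 = 111.711203
  hemisphere W, so the sign is −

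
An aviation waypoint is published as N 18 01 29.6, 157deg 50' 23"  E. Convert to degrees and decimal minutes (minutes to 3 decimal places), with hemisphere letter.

φ: 1 + 29.6/60 = 1.49333′
Lon: 50 + 23/60 = 50.38333′

18° 1.493′ N, 157° 50.383′ E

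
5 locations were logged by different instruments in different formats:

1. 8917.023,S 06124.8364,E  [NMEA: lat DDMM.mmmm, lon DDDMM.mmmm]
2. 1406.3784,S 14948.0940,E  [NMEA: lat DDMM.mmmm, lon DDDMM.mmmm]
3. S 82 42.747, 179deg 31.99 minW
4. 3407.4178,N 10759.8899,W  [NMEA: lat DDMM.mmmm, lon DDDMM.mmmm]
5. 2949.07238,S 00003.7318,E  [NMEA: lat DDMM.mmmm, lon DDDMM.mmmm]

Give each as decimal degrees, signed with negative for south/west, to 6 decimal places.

1. -89.283717, 61.413940
2. -14.106307, 149.801567
3. -82.712450, -179.533167
4. 34.123630, -107.998165
5. -29.817873, 0.062197

Point 1:
  φ: split at 2 digits → 89° and 17.023′; 89 + 17.023/60 = 89.2837167
  S → negative
  λ: split at 3 digits → 061° and 24.8364′; 61 + 24.8364/60 = 61.4139400
  E ⇒ keep positive
Point 2:
  Lat: split at 2 digits → 14° and 6.3784′; 14 + 6.3784/60 = 14.1063067
  hemisphere S, so the sign is −
  Lon: degrees = first 3 digits = 149, minutes = 48.094; 149 + 48.094/60 = 149.8015667
  E ⇒ keep positive
Point 3:
  Latitude: 82 + 42.747/60 = 82.7124500
  S → negative
  λ: 179 + 31.99/60 = 179.5331667
  W → negative
Point 4:
  Latitude: degrees = first 2 digits = 34, minutes = 7.4178; 34 + 7.4178/60 = 34.1236300
  N ⇒ keep positive
  λ: degrees = first 3 digits = 107, minutes = 59.8899; 107 + 59.8899/60 = 107.9981650
  W → negative
Point 5:
  φ: split at 2 digits → 29° and 49.07238′; 29 + 49.07238/60 = 29.8178730
  S → negative
  λ: degrees = first 3 digits = 0, minutes = 3.7318; 0 + 3.7318/60 = 0.0621967
  E → positive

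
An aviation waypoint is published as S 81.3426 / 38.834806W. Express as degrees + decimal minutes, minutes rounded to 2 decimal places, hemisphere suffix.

Lat: fractional part 0.342600 → 20.5560 minutes
λ: fractional part 0.834806 → 50.0884 minutes

81° 20.56′ S, 38° 50.09′ W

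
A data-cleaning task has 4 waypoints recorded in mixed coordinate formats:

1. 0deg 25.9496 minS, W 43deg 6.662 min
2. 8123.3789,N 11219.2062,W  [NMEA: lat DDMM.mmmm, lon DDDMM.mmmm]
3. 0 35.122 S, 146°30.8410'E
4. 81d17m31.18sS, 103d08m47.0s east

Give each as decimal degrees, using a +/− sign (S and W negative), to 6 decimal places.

1. -0.432493, -43.111033
2. 81.389648, -112.320103
3. -0.585367, 146.514017
4. -81.291994, 103.146389

Point 1:
  φ: 0 + 25.9496/60 = 0.4324933
  S → negative
  Longitude: 43 + 6.662/60 = 43.1110333
  W → negative
Point 2:
  φ: split at 2 digits → 81° and 23.3789′; 81 + 23.3789/60 = 81.3896483
  N → positive
  Longitude: degrees = first 3 digits = 112, minutes = 19.2062; 112 + 19.2062/60 = 112.3201033
  W → negative
Point 3:
  Latitude: 0 + 35.122/60 = 0.5853667
  hemisphere S, so the sign is −
  Longitude: 30.841′ = 0.514017°; total 146.5140167
  E ⇒ keep positive
Point 4:
  Latitude: 81 + 17/60 + 31.18/3600 = 81.2919944
  S → negative
  Longitude: 103° + 8/60 + 47/3600 = 103 + 0.133333 + 0.013056 = 103.1463889
  E → positive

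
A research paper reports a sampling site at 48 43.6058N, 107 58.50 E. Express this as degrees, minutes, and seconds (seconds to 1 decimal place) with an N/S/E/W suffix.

φ: 43.60580′ → 43′ and 0.60580 × 60 = 36.348″
Longitude: 58.50000′ → 58′ and 0.50000 × 60 = 30.000″

48°43′36.3″ N, 107°58′30.0″ E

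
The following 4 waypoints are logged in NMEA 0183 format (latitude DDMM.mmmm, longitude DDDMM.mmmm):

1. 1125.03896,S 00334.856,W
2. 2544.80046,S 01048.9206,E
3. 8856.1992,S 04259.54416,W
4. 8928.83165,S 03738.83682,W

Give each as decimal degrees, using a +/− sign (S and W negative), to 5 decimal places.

Point 1:
  Lat: degrees = first 2 digits = 11, minutes = 25.03896; 11 + 25.03896/60 = 11.417316
  S → negative
  Lon: split at 3 digits → 003° and 34.856′; 3 + 34.856/60 = 3.580933
  W ⇒ negate
Point 2:
  Lat: degrees = first 2 digits = 25, minutes = 44.80046; 25 + 44.80046/60 = 25.746674
  hemisphere S, so the sign is −
  λ: degrees = first 3 digits = 10, minutes = 48.9206; 10 + 48.9206/60 = 10.815343
  E ⇒ keep positive
Point 3:
  Lat: split at 2 digits → 88° and 56.1992′; 88 + 56.1992/60 = 88.936653
  hemisphere S, so the sign is −
  Longitude: split at 3 digits → 042° and 59.54416′; 42 + 59.54416/60 = 42.992403
  W ⇒ negate
Point 4:
  Lat: degrees = first 2 digits = 89, minutes = 28.83165; 89 + 28.83165/60 = 89.480528
  S → negative
  Lon: split at 3 digits → 037° and 38.83682′; 37 + 38.83682/60 = 37.647280
  hemisphere W, so the sign is −

1. -11.41732, -3.58093
2. -25.74667, 10.81534
3. -88.93665, -42.99240
4. -89.48053, -37.64728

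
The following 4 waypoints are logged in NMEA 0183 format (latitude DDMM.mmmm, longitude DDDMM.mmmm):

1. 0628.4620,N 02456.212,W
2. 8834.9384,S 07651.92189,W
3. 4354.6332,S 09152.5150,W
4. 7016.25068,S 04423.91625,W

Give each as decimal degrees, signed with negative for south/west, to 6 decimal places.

Point 1:
  Lat: degrees = first 2 digits = 6, minutes = 28.462; 6 + 28.462/60 = 6.4743667
  N → positive
  Longitude: split at 3 digits → 024° and 56.212′; 24 + 56.212/60 = 24.9368667
  W → negative
Point 2:
  φ: degrees = first 2 digits = 88, minutes = 34.9384; 88 + 34.9384/60 = 88.5823067
  S → negative
  Longitude: split at 3 digits → 076° and 51.92189′; 76 + 51.92189/60 = 76.8653648
  W → negative
Point 3:
  φ: split at 2 digits → 43° and 54.6332′; 43 + 54.6332/60 = 43.9105533
  S → negative
  Lon: split at 3 digits → 091° and 52.515′; 91 + 52.515/60 = 91.8752500
  hemisphere W, so the sign is −
Point 4:
  Latitude: split at 2 digits → 70° and 16.25068′; 70 + 16.25068/60 = 70.2708447
  S → negative
  λ: degrees = first 3 digits = 44, minutes = 23.91625; 44 + 23.91625/60 = 44.3986042
  W → negative

1. 6.474367, -24.936867
2. -88.582307, -76.865365
3. -43.910553, -91.875250
4. -70.270845, -44.398604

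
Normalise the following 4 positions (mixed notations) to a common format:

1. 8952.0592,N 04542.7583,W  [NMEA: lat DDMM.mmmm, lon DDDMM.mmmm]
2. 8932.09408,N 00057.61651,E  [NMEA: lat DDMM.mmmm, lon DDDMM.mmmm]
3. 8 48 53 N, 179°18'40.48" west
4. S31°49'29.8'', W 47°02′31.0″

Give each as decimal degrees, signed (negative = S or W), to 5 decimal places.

1. 89.86765, -45.71264
2. 89.53490, 0.96028
3. 8.81472, -179.31124
4. -31.82494, -47.04194

Point 1:
  Lat: split at 2 digits → 89° and 52.0592′; 89 + 52.0592/60 = 89.867653
  N → positive
  Lon: split at 3 digits → 045° and 42.7583′; 45 + 42.7583/60 = 45.712638
  W → negative
Point 2:
  φ: degrees = first 2 digits = 89, minutes = 32.09408; 89 + 32.09408/60 = 89.534901
  N → positive
  Longitude: split at 3 digits → 000° and 57.61651′; 0 + 57.61651/60 = 0.960275
  E ⇒ keep positive
Point 3:
  Latitude: 48′ + 53″ = 48.88333′; 8 + 48.88333/60 = 8.814722
  N → positive
  Longitude: 179 + 18/60 + 40.48/3600 = 179.311244
  W → negative
Point 4:
  φ: 49′ + 29.8″ = 49.49667′; 31 + 49.49667/60 = 31.824944
  S → negative
  Longitude: 2′ + 31″ = 2.51667′; 47 + 2.51667/60 = 47.041944
  hemisphere W, so the sign is −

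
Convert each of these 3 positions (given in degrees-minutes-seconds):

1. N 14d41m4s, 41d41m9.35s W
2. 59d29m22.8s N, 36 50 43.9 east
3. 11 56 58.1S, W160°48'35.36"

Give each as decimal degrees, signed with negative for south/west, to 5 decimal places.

1. 14.68444, -41.68593
2. 59.48967, 36.84553
3. -11.94947, -160.80982

Point 1:
  Latitude: 41′ + 4″ = 41.06667′; 14 + 41.06667/60 = 14.684444
  N → positive
  λ: 41′ + 9.35″ = 41.15583′; 41 + 41.15583/60 = 41.685931
  W → negative
Point 2:
  φ: 59 + 29/60 + 22.8/3600 = 59.489667
  N → positive
  λ: 36 + 50/60 + 43.9/3600 = 36.845528
  E ⇒ keep positive
Point 3:
  Lat: 11° + 56/60 + 58.1/3600 = 11 + 0.933333 + 0.016139 = 11.949472
  S ⇒ negate
  λ: 160 + 48/60 + 35.36/3600 = 160.809822
  hemisphere W, so the sign is −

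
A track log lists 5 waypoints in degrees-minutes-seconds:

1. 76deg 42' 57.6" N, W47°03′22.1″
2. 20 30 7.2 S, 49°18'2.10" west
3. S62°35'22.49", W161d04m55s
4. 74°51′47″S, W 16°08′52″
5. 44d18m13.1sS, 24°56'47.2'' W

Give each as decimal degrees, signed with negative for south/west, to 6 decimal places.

1. 76.716000, -47.056139
2. -20.502000, -49.300583
3. -62.589581, -161.081944
4. -74.863056, -16.147778
5. -44.303639, -24.946444

Point 1:
  Lat: 42′ + 57.6″ = 42.96000′; 76 + 42.96000/60 = 76.7160000
  N → positive
  Lon: 47° + 3/60 + 22.1/3600 = 47 + 0.050000 + 0.006139 = 47.0561389
  hemisphere W, so the sign is −
Point 2:
  Latitude: 30′ + 7.2″ = 30.12000′; 20 + 30.12000/60 = 20.5020000
  hemisphere S, so the sign is −
  Longitude: 49 + 18/60 + 2.1/3600 = 49.3005833
  hemisphere W, so the sign is −
Point 3:
  Latitude: 35′ + 22.49″ = 35.37483′; 62 + 35.37483/60 = 62.5895806
  S ⇒ negate
  Lon: 4′ + 55″ = 4.91667′; 161 + 4.91667/60 = 161.0819444
  W → negative
Point 4:
  φ: 74° + 51/60 + 47/3600 = 74 + 0.850000 + 0.013056 = 74.8630556
  S → negative
  Lon: 16° + 8/60 + 52/3600 = 16 + 0.133333 + 0.014444 = 16.1477778
  W ⇒ negate
Point 5:
  Lat: 18′ + 13.1″ = 18.21833′; 44 + 18.21833/60 = 44.3036389
  S ⇒ negate
  Lon: 24° + 56/60 + 47.2/3600 = 24 + 0.933333 + 0.013111 = 24.9464444
  W → negative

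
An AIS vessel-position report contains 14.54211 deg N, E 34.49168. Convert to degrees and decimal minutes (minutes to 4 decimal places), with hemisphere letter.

Lat: fractional part 0.542110 → 32.526600 minutes
λ: 34° + 0.491680 × 60 = 34° 29.500800′

14° 32.5266′ N, 34° 29.5008′ E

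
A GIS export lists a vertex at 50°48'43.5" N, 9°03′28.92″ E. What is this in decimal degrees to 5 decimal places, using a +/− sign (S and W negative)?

50.81208, 9.05803

Latitude: 50 + 48/60 + 43.5/3600 = 50.812083
N ⇒ keep positive
Longitude: 3′ + 28.92″ = 3.48200′; 9 + 3.48200/60 = 9.058033
E ⇒ keep positive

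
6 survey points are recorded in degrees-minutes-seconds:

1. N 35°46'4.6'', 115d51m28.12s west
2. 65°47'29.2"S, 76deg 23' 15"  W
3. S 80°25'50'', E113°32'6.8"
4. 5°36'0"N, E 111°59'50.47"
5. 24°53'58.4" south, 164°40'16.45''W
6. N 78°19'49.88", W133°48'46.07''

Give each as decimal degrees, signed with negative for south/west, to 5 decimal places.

Point 1:
  φ: 46′ + 4.6″ = 46.07667′; 35 + 46.07667/60 = 35.767944
  N → positive
  Lon: 115 + 51/60 + 28.12/3600 = 115.857811
  hemisphere W, so the sign is −
Point 2:
  Latitude: 65° + 47/60 + 29.2/3600 = 65 + 0.783333 + 0.008111 = 65.791444
  hemisphere S, so the sign is −
  λ: 23′ + 15″ = 23.25000′; 76 + 23.25000/60 = 76.387500
  W ⇒ negate
Point 3:
  Latitude: 25′ + 50″ = 25.83333′; 80 + 25.83333/60 = 80.430556
  S ⇒ negate
  λ: 113° + 32/60 + 6.8/3600 = 113 + 0.533333 + 0.001889 = 113.535222
  E ⇒ keep positive
Point 4:
  Latitude: 5° + 36/60 + 0/3600 = 5 + 0.600000 + 0.000000 = 5.600000
  N → positive
  Longitude: 59′ + 50.47″ = 59.84117′; 111 + 59.84117/60 = 111.997353
  E → positive
Point 5:
  Latitude: 53′ + 58.4″ = 53.97333′; 24 + 53.97333/60 = 24.899556
  S ⇒ negate
  Longitude: 40′ + 16.45″ = 40.27417′; 164 + 40.27417/60 = 164.671236
  W ⇒ negate
Point 6:
  Latitude: 78 + 19/60 + 49.88/3600 = 78.330522
  N → positive
  Lon: 133° + 48/60 + 46.07/3600 = 133 + 0.800000 + 0.012797 = 133.812797
  W → negative

1. 35.76794, -115.85781
2. -65.79144, -76.38750
3. -80.43056, 113.53522
4. 5.60000, 111.99735
5. -24.89956, -164.67124
6. 78.33052, -133.81280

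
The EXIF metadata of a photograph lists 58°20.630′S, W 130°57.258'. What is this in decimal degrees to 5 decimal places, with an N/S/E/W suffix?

Lat: 58 + 20.63/60 = 58.343833
λ: 57.258′ = 0.954300°; total 130.954300

58.34383° S, 130.95430° W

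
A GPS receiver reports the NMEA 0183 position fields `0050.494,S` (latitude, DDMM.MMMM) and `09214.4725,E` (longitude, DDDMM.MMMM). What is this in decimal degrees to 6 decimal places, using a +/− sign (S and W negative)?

Lat: split at 2 digits → 00° and 50.494′; 0 + 50.494/60 = 0.8415667
hemisphere S, so the sign is −
Longitude: split at 3 digits → 092° and 14.4725′; 92 + 14.4725/60 = 92.2412083
E → positive

-0.841567, 92.241208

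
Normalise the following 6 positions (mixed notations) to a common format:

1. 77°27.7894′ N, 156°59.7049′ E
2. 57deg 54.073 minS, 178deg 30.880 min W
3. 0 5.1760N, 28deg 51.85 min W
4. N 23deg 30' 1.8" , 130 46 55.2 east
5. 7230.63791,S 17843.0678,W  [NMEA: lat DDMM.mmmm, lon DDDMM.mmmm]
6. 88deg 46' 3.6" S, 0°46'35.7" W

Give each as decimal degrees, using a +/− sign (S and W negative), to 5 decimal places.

Point 1:
  φ: 77 + 27.7894/60 = 77.463157
  N → positive
  Lon: 59.7049′ = 0.995082°; total 156.995082
  E → positive
Point 2:
  Lat: 57 + 54.073/60 = 57.901217
  hemisphere S, so the sign is −
  Lon: 30.88′ = 0.514667°; total 178.514667
  hemisphere W, so the sign is −
Point 3:
  Lat: 0 + 5.176/60 = 0.086267
  N ⇒ keep positive
  Longitude: 51.85′ = 0.864167°; total 28.864167
  W ⇒ negate
Point 4:
  Latitude: 23° + 30/60 + 1.8/3600 = 23 + 0.500000 + 0.000500 = 23.500500
  N → positive
  λ: 46′ + 55.2″ = 46.92000′; 130 + 46.92000/60 = 130.782000
  E ⇒ keep positive
Point 5:
  Lat: degrees = first 2 digits = 72, minutes = 30.63791; 72 + 30.63791/60 = 72.510632
  S ⇒ negate
  Longitude: split at 3 digits → 178° and 43.0678′; 178 + 43.0678/60 = 178.717797
  W → negative
Point 6:
  Lat: 46′ + 3.6″ = 46.06000′; 88 + 46.06000/60 = 88.767667
  hemisphere S, so the sign is −
  Longitude: 46′ + 35.7″ = 46.59500′; 0 + 46.59500/60 = 0.776583
  W → negative

1. 77.46316, 156.99508
2. -57.90122, -178.51467
3. 0.08627, -28.86417
4. 23.50050, 130.78200
5. -72.51063, -178.71780
6. -88.76767, -0.77658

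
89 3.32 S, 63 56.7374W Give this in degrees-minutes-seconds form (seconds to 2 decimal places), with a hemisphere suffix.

89°03′19.20″ S, 63°56′44.24″ W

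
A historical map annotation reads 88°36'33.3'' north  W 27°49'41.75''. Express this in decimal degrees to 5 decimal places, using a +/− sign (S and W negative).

88.60925, -27.82826

Latitude: 88° + 36/60 + 33.3/3600 = 88 + 0.600000 + 0.009250 = 88.609250
N ⇒ keep positive
λ: 27° + 49/60 + 41.75/3600 = 27 + 0.816667 + 0.011597 = 27.828264
W → negative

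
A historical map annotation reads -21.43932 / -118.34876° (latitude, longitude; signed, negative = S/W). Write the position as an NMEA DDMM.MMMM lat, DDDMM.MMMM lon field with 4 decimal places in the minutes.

2126.3592,S / 11820.9256,W

Latitude is negative → S; |value| = 21.439320
Latitude: minutes = (21.439320 − 21) × 60 = 26.359200
Longitude is negative → W; |value| = 118.348760
λ: fractional part 0.348760 → 20.925600 minutes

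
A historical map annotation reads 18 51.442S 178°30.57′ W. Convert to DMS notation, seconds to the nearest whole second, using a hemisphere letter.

Latitude: fractional minutes 0.44200 × 60 = 26.52″
λ: fractional minutes 0.57000 × 60 = 34.20″

18°51′27″ S, 178°30′34″ W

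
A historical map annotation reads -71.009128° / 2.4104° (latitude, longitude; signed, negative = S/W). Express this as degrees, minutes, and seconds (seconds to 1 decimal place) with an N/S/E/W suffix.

71°00′32.9″ S, 2°24′37.4″ E

Latitude is negative → S; |value| = 71.009128
φ: whole degrees 71; 0.54768′ → 0′ and 32.861″
Longitude: whole degrees 2; 24.62400′ → 24′ and 37.440″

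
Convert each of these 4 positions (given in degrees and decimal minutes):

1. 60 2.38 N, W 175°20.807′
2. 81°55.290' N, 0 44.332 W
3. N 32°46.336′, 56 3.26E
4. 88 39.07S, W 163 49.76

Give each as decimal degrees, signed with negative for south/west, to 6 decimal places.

Point 1:
  φ: 60 + 2.38/60 = 60.0396667
  N ⇒ keep positive
  λ: 175 + 20.807/60 = 175.3467833
  W ⇒ negate
Point 2:
  Latitude: 81 + 55.29/60 = 81.9215000
  N → positive
  Longitude: 44.332′ = 0.738867°; total 0.7388667
  hemisphere W, so the sign is −
Point 3:
  φ: 46.336′ = 0.772267°; total 32.7722667
  N → positive
  Lon: 3.26′ = 0.054333°; total 56.0543333
  E ⇒ keep positive
Point 4:
  φ: 39.07′ = 0.651167°; total 88.6511667
  S ⇒ negate
  Longitude: 49.76′ = 0.829333°; total 163.8293333
  W → negative

1. 60.039667, -175.346783
2. 81.921500, -0.738867
3. 32.772267, 56.054333
4. -88.651167, -163.829333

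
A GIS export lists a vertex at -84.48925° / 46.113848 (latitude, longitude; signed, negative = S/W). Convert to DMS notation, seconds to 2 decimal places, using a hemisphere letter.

Latitude is negative → S; |value| = 84.489250
φ: 0.489250° → 29.35500′; 0.35500 × 60 = 21.3000″
λ: 0.113848 × 60 = 6.83088′ → 6′, remainder × 60 = 49.8528″

84°29′21.30″ S, 46°06′49.85″ E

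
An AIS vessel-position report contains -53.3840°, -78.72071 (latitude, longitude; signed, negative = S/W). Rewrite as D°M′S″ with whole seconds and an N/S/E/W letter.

Latitude is negative → S; |value| = 53.384000
φ: 0.384000° → 23.04000′; 0.04000 × 60 = 2.40″
Longitude is negative → W; |value| = 78.720710
Lon: 0.720710° → 43.24260′; 0.24260 × 60 = 14.56″

53°23′2″ S, 78°43′15″ W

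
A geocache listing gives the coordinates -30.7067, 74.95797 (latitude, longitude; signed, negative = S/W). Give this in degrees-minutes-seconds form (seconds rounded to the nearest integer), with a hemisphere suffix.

Latitude is negative → S; |value| = 30.706700
Latitude: whole degrees 30; 42.40200′ → 42′ and 24.12″
λ: whole degrees 74; 57.47820′ → 57′ and 28.69″

30°42′24″ S, 74°57′29″ E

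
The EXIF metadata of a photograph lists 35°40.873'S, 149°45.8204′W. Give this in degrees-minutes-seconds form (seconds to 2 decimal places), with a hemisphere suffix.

35°40′52.38″ S, 149°45′49.22″ W

Latitude: fractional minutes 0.87300 × 60 = 52.3800″
λ: 45.82040′ → 45′ and 0.82040 × 60 = 49.2240″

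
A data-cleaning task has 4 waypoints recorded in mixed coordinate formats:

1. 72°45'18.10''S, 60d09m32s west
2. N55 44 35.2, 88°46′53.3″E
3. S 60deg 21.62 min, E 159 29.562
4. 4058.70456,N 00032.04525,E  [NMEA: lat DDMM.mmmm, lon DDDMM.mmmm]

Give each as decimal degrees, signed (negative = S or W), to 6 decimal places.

1. -72.755028, -60.158889
2. 55.743111, 88.781472
3. -60.360333, 159.492700
4. 40.978409, 0.534088

Point 1:
  Lat: 72 + 45/60 + 18.1/3600 = 72.7550278
  S → negative
  Longitude: 60° + 9/60 + 32/3600 = 60 + 0.150000 + 0.008889 = 60.1588889
  W ⇒ negate
Point 2:
  Lat: 55 + 44/60 + 35.2/3600 = 55.7431111
  N → positive
  Longitude: 88° + 46/60 + 53.3/3600 = 88 + 0.766667 + 0.014806 = 88.7814722
  E ⇒ keep positive
Point 3:
  Lat: 21.62′ = 0.360333°; total 60.3603333
  hemisphere S, so the sign is −
  Longitude: 29.562′ = 0.492700°; total 159.4927000
  E ⇒ keep positive
Point 4:
  φ: split at 2 digits → 40° and 58.70456′; 40 + 58.70456/60 = 40.9784093
  N → positive
  Lon: split at 3 digits → 000° and 32.04525′; 0 + 32.04525/60 = 0.5340875
  E → positive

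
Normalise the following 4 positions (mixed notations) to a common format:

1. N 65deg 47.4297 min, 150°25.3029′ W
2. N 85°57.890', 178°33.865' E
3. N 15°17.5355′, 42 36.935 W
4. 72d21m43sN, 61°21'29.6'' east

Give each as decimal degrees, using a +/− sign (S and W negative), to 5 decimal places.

Point 1:
  Latitude: 47.4297′ = 0.790495°; total 65.790495
  N → positive
  Longitude: 25.3029′ = 0.421715°; total 150.421715
  W ⇒ negate
Point 2:
  Latitude: 85 + 57.89/60 = 85.964833
  N ⇒ keep positive
  λ: 33.865′ = 0.564417°; total 178.564417
  E → positive
Point 3:
  Lat: 17.5355′ = 0.292258°; total 15.292258
  N → positive
  Longitude: 36.935′ = 0.615583°; total 42.615583
  W → negative
Point 4:
  φ: 72° + 21/60 + 43/3600 = 72 + 0.350000 + 0.011944 = 72.361944
  N ⇒ keep positive
  Lon: 21′ + 29.6″ = 21.49333′; 61 + 21.49333/60 = 61.358222
  E ⇒ keep positive

1. 65.79050, -150.42172
2. 85.96483, 178.56442
3. 15.29226, -42.61558
4. 72.36194, 61.35822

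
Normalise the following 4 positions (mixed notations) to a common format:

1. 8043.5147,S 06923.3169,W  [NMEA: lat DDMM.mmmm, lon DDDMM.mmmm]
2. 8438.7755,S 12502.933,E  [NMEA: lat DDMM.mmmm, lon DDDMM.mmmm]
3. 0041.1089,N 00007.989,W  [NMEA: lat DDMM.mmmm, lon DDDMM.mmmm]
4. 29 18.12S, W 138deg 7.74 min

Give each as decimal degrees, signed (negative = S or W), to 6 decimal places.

1. -80.725245, -69.388615
2. -84.646258, 125.048883
3. 0.685148, -0.133150
4. -29.302000, -138.129000

Point 1:
  Lat: split at 2 digits → 80° and 43.5147′; 80 + 43.5147/60 = 80.7252450
  S ⇒ negate
  Longitude: degrees = first 3 digits = 69, minutes = 23.3169; 69 + 23.3169/60 = 69.3886150
  W → negative
Point 2:
  Lat: degrees = first 2 digits = 84, minutes = 38.7755; 84 + 38.7755/60 = 84.6462583
  hemisphere S, so the sign is −
  λ: degrees = first 3 digits = 125, minutes = 2.933; 125 + 2.933/60 = 125.0488833
  E ⇒ keep positive
Point 3:
  Lat: degrees = first 2 digits = 0, minutes = 41.1089; 0 + 41.1089/60 = 0.6851483
  N → positive
  λ: split at 3 digits → 000° and 7.989′; 0 + 7.989/60 = 0.1331500
  W → negative
Point 4:
  Lat: 29 + 18.12/60 = 29.3020000
  S → negative
  λ: 138 + 7.74/60 = 138.1290000
  W → negative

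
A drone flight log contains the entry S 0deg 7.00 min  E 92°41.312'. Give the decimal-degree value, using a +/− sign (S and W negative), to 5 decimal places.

-0.11667, 92.68853

φ: 7′ = 0.116667°; total 0.116667
S ⇒ negate
Longitude: 92 + 41.312/60 = 92.688533
E → positive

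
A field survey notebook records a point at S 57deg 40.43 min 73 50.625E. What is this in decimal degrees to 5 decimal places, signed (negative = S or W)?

-57.67383, 73.84375

Lat: 40.43′ = 0.673833°; total 57.673833
S → negative
λ: 73 + 50.625/60 = 73.843750
E ⇒ keep positive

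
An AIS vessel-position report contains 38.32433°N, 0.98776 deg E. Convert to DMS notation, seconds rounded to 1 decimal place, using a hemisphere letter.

38°19′27.6″ N, 0°59′15.9″ E

Latitude: whole degrees 38; 19.45980′ → 19′ and 27.588″
Lon: whole degrees 0; 59.26560′ → 59′ and 15.936″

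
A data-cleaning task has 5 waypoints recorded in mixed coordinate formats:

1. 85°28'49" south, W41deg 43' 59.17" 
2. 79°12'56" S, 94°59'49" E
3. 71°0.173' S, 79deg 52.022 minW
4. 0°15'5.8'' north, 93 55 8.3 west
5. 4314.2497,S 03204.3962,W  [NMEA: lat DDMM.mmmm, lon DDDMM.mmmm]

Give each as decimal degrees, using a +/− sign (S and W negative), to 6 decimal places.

1. -85.480278, -41.733103
2. -79.215556, 94.996944
3. -71.002883, -79.867033
4. 0.251611, -93.918972
5. -43.237495, -32.073270

Point 1:
  φ: 85° + 28/60 + 49/3600 = 85 + 0.466667 + 0.013611 = 85.4802778
  S ⇒ negate
  λ: 41 + 43/60 + 59.17/3600 = 41.7331028
  W → negative
Point 2:
  Lat: 79 + 12/60 + 56/3600 = 79.2155556
  S ⇒ negate
  Lon: 94 + 59/60 + 49/3600 = 94.9969444
  E ⇒ keep positive
Point 3:
  φ: 71 + 0.173/60 = 71.0028833
  S → negative
  Longitude: 52.022′ = 0.867033°; total 79.8670333
  W → negative
Point 4:
  Lat: 15′ + 5.8″ = 15.09667′; 0 + 15.09667/60 = 0.2516111
  N ⇒ keep positive
  Lon: 55′ + 8.3″ = 55.13833′; 93 + 55.13833/60 = 93.9189722
  W → negative
Point 5:
  φ: degrees = first 2 digits = 43, minutes = 14.2497; 43 + 14.2497/60 = 43.2374950
  S → negative
  Longitude: degrees = first 3 digits = 32, minutes = 4.3962; 32 + 4.3962/60 = 32.0732700
  W ⇒ negate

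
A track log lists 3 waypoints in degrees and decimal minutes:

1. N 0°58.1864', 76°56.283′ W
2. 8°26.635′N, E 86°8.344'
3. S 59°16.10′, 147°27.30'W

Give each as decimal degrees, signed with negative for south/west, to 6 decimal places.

Point 1:
  Lat: 58.1864′ = 0.969773°; total 0.9697733
  N → positive
  Lon: 56.283′ = 0.938050°; total 76.9380500
  W ⇒ negate
Point 2:
  Latitude: 26.635′ = 0.443917°; total 8.4439167
  N → positive
  Lon: 8.344′ = 0.139067°; total 86.1390667
  E ⇒ keep positive
Point 3:
  Lat: 59 + 16.1/60 = 59.2683333
  S → negative
  Lon: 27.3′ = 0.455000°; total 147.4550000
  W → negative

1. 0.969773, -76.938050
2. 8.443917, 86.139067
3. -59.268333, -147.455000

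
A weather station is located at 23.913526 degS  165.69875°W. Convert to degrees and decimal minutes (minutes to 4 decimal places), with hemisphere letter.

φ: 23° + 0.913526 × 60 = 23° 54.811560′
Lon: 165° + 0.698750 × 60 = 165° 41.925000′

23° 54.8116′ S, 165° 41.9250′ W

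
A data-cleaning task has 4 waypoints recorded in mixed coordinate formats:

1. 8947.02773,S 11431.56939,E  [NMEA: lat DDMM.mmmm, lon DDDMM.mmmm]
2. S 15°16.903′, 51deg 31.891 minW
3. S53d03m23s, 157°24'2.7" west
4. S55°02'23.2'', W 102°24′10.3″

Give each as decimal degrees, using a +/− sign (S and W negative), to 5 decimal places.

1. -89.78380, 114.52616
2. -15.28172, -51.53152
3. -53.05639, -157.40075
4. -55.03978, -102.40286

Point 1:
  φ: degrees = first 2 digits = 89, minutes = 47.02773; 89 + 47.02773/60 = 89.783796
  S ⇒ negate
  λ: degrees = first 3 digits = 114, minutes = 31.56939; 114 + 31.56939/60 = 114.526157
  E ⇒ keep positive
Point 2:
  φ: 15 + 16.903/60 = 15.281717
  S ⇒ negate
  Longitude: 51 + 31.891/60 = 51.531517
  hemisphere W, so the sign is −
Point 3:
  Latitude: 3′ + 23″ = 3.38333′; 53 + 3.38333/60 = 53.056389
  S ⇒ negate
  Lon: 157 + 24/60 + 2.7/3600 = 157.400750
  W → negative
Point 4:
  Lat: 55 + 2/60 + 23.2/3600 = 55.039778
  S → negative
  Lon: 102° + 24/60 + 10.3/3600 = 102 + 0.400000 + 0.002861 = 102.402861
  W ⇒ negate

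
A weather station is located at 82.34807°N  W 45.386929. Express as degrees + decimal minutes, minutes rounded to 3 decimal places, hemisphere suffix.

φ: fractional part 0.348070 → 20.88420 minutes
λ: fractional part 0.386929 → 23.21574 minutes

82° 20.884′ N, 45° 23.216′ W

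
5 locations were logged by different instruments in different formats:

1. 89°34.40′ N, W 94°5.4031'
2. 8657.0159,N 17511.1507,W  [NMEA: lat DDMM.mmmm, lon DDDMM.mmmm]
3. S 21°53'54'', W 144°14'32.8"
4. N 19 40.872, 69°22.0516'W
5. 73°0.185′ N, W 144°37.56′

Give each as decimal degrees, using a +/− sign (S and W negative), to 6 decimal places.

Point 1:
  φ: 34.4′ = 0.573333°; total 89.5733333
  N → positive
  λ: 5.4031′ = 0.090052°; total 94.0900517
  W ⇒ negate
Point 2:
  φ: degrees = first 2 digits = 86, minutes = 57.0159; 86 + 57.0159/60 = 86.9502650
  N → positive
  Lon: degrees = first 3 digits = 175, minutes = 11.1507; 175 + 11.1507/60 = 175.1858450
  W ⇒ negate
Point 3:
  Latitude: 53′ + 54″ = 53.90000′; 21 + 53.90000/60 = 21.8983333
  S ⇒ negate
  Longitude: 14′ + 32.8″ = 14.54667′; 144 + 14.54667/60 = 144.2424444
  hemisphere W, so the sign is −
Point 4:
  φ: 19 + 40.872/60 = 19.6812000
  N ⇒ keep positive
  Lon: 22.0516′ = 0.367527°; total 69.3675267
  hemisphere W, so the sign is −
Point 5:
  φ: 0.185′ = 0.003083°; total 73.0030833
  N ⇒ keep positive
  λ: 144 + 37.56/60 = 144.6260000
  W → negative

1. 89.573333, -94.090052
2. 86.950265, -175.185845
3. -21.898333, -144.242444
4. 19.681200, -69.367527
5. 73.003083, -144.626000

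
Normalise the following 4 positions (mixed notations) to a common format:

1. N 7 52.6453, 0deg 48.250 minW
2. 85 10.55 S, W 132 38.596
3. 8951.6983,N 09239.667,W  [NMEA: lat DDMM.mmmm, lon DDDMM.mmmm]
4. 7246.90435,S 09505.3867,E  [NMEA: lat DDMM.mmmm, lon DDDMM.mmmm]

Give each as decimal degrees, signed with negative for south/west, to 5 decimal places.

1. 7.87742, -0.80417
2. -85.17583, -132.64327
3. 89.86164, -92.66112
4. -72.78174, 95.08978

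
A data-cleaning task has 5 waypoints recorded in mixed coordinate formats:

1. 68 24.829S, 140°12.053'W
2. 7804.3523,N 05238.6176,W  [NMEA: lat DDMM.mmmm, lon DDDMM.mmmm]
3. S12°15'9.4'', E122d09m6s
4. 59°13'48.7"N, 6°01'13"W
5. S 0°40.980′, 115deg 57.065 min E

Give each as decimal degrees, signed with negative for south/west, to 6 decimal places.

1. -68.413817, -140.200883
2. 78.072538, -52.643627
3. -12.252611, 122.151667
4. 59.230194, -6.020278
5. -0.683000, 115.951083

Point 1:
  Latitude: 24.829′ = 0.413817°; total 68.4138167
  S ⇒ negate
  Longitude: 140 + 12.053/60 = 140.2008833
  W ⇒ negate
Point 2:
  φ: split at 2 digits → 78° and 4.3523′; 78 + 4.3523/60 = 78.0725383
  N ⇒ keep positive
  λ: degrees = first 3 digits = 52, minutes = 38.6176; 52 + 38.6176/60 = 52.6436267
  W ⇒ negate
Point 3:
  Latitude: 15′ + 9.4″ = 15.15667′; 12 + 15.15667/60 = 12.2526111
  S → negative
  Longitude: 122° + 9/60 + 6/3600 = 122 + 0.150000 + 0.001667 = 122.1516667
  E ⇒ keep positive
Point 4:
  φ: 59 + 13/60 + 48.7/3600 = 59.2301944
  N → positive
  Lon: 6° + 1/60 + 13/3600 = 6 + 0.016667 + 0.003611 = 6.0202778
  W ⇒ negate
Point 5:
  Lat: 0 + 40.98/60 = 0.6830000
  hemisphere S, so the sign is −
  λ: 57.065′ = 0.951083°; total 115.9510833
  E → positive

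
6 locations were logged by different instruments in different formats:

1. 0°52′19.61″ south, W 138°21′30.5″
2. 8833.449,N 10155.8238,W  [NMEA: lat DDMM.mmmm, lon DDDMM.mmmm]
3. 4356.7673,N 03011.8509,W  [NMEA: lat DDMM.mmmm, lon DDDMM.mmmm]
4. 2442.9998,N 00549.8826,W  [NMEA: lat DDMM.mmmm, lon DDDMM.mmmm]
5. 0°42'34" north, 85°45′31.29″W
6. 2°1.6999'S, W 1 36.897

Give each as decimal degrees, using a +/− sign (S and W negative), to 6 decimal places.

1. -0.872114, -138.358472
2. 88.557483, -101.930397
3. 43.946122, -30.197515
4. 24.716663, -5.831377
5. 0.709444, -85.758692
6. -2.028332, -1.614950

Point 1:
  φ: 0 + 52/60 + 19.61/3600 = 0.8721139
  S ⇒ negate
  Lon: 138 + 21/60 + 30.5/3600 = 138.3584722
  W → negative
Point 2:
  Latitude: split at 2 digits → 88° and 33.449′; 88 + 33.449/60 = 88.5574833
  N → positive
  Lon: degrees = first 3 digits = 101, minutes = 55.8238; 101 + 55.8238/60 = 101.9303967
  W → negative
Point 3:
  φ: split at 2 digits → 43° and 56.7673′; 43 + 56.7673/60 = 43.9461217
  N ⇒ keep positive
  λ: split at 3 digits → 030° and 11.8509′; 30 + 11.8509/60 = 30.1975150
  hemisphere W, so the sign is −
Point 4:
  φ: degrees = first 2 digits = 24, minutes = 42.9998; 24 + 42.9998/60 = 24.7166633
  N → positive
  Longitude: degrees = first 3 digits = 5, minutes = 49.8826; 5 + 49.8826/60 = 5.8313767
  W ⇒ negate
Point 5:
  φ: 0° + 42/60 + 34/3600 = 0 + 0.700000 + 0.009444 = 0.7094444
  N → positive
  λ: 85° + 45/60 + 31.29/3600 = 85 + 0.750000 + 0.008692 = 85.7586917
  W → negative
Point 6:
  Latitude: 1.6999′ = 0.028332°; total 2.0283317
  S ⇒ negate
  λ: 36.897′ = 0.614950°; total 1.6149500
  W ⇒ negate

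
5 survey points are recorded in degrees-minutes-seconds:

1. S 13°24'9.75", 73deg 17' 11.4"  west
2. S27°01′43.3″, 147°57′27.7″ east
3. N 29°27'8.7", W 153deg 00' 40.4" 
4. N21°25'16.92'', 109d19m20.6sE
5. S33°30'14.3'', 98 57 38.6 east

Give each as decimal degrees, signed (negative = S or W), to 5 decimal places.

1. -13.40271, -73.28650
2. -27.02869, 147.95769
3. 29.45242, -153.01122
4. 21.42137, 109.32239
5. -33.50397, 98.96072

Point 1:
  Latitude: 13 + 24/60 + 9.75/3600 = 13.402708
  hemisphere S, so the sign is −
  Longitude: 73° + 17/60 + 11.4/3600 = 73 + 0.283333 + 0.003167 = 73.286500
  W ⇒ negate
Point 2:
  Latitude: 27° + 1/60 + 43.3/3600 = 27 + 0.016667 + 0.012028 = 27.028694
  S ⇒ negate
  Lon: 147 + 57/60 + 27.7/3600 = 147.957694
  E → positive
Point 3:
  Latitude: 27′ + 8.7″ = 27.14500′; 29 + 27.14500/60 = 29.452417
  N ⇒ keep positive
  Lon: 153° + 0/60 + 40.4/3600 = 153 + 0.000000 + 0.011222 = 153.011222
  hemisphere W, so the sign is −
Point 4:
  Latitude: 21 + 25/60 + 16.92/3600 = 21.421367
  N ⇒ keep positive
  λ: 109° + 19/60 + 20.6/3600 = 109 + 0.316667 + 0.005722 = 109.322389
  E → positive
Point 5:
  Lat: 33 + 30/60 + 14.3/3600 = 33.503972
  S ⇒ negate
  λ: 57′ + 38.6″ = 57.64333′; 98 + 57.64333/60 = 98.960722
  E → positive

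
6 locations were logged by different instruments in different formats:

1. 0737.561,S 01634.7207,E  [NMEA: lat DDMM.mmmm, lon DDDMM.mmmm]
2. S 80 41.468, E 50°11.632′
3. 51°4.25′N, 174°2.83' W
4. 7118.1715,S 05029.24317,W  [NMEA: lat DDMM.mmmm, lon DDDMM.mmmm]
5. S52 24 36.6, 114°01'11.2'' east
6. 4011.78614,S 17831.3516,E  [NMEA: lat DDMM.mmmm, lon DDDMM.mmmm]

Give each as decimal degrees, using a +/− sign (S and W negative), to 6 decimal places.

1. -7.626017, 16.578678
2. -80.691133, 50.193867
3. 51.070833, -174.047167
4. -71.302858, -50.487386
5. -52.410167, 114.019778
6. -40.196436, 178.522527

Point 1:
  φ: degrees = first 2 digits = 7, minutes = 37.561; 7 + 37.561/60 = 7.6260167
  S → negative
  Longitude: degrees = first 3 digits = 16, minutes = 34.7207; 16 + 34.7207/60 = 16.5786783
  E → positive
Point 2:
  φ: 80 + 41.468/60 = 80.6911333
  hemisphere S, so the sign is −
  Lon: 50 + 11.632/60 = 50.1938667
  E ⇒ keep positive
Point 3:
  Lat: 4.25′ = 0.070833°; total 51.0708333
  N ⇒ keep positive
  Lon: 2.83′ = 0.047167°; total 174.0471667
  hemisphere W, so the sign is −
Point 4:
  Lat: degrees = first 2 digits = 71, minutes = 18.1715; 71 + 18.1715/60 = 71.3028583
  hemisphere S, so the sign is −
  Longitude: split at 3 digits → 050° and 29.24317′; 50 + 29.24317/60 = 50.4873862
  hemisphere W, so the sign is −
Point 5:
  φ: 52 + 24/60 + 36.6/3600 = 52.4101667
  S → negative
  λ: 114° + 1/60 + 11.2/3600 = 114 + 0.016667 + 0.003111 = 114.0197778
  E ⇒ keep positive
Point 6:
  Latitude: split at 2 digits → 40° and 11.78614′; 40 + 11.78614/60 = 40.1964357
  S → negative
  Lon: degrees = first 3 digits = 178, minutes = 31.3516; 178 + 31.3516/60 = 178.5225267
  E ⇒ keep positive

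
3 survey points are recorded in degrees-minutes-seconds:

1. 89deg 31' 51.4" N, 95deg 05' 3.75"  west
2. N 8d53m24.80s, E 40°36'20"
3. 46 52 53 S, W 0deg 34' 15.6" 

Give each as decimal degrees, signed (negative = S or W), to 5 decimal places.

1. 89.53094, -95.08438
2. 8.89022, 40.60556
3. -46.88139, -0.57100

Point 1:
  φ: 89 + 31/60 + 51.4/3600 = 89.530944
  N ⇒ keep positive
  Longitude: 95° + 5/60 + 3.75/3600 = 95 + 0.083333 + 0.001042 = 95.084375
  hemisphere W, so the sign is −
Point 2:
  Lat: 8 + 53/60 + 24.8/3600 = 8.890222
  N ⇒ keep positive
  λ: 36′ + 20″ = 36.33333′; 40 + 36.33333/60 = 40.605556
  E → positive
Point 3:
  Latitude: 46 + 52/60 + 53/3600 = 46.881389
  S → negative
  Lon: 0° + 34/60 + 15.6/3600 = 0 + 0.566667 + 0.004333 = 0.571000
  hemisphere W, so the sign is −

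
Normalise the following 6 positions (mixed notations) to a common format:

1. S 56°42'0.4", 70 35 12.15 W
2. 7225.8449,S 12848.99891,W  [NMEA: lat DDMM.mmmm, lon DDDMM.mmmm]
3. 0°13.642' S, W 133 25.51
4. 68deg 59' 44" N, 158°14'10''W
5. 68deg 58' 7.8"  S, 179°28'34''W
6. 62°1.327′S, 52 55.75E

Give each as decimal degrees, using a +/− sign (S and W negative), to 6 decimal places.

1. -56.700111, -70.586708
2. -72.430748, -128.816649
3. -0.227367, -133.425167
4. 68.995556, -158.236111
5. -68.968833, -179.476111
6. -62.022117, 52.929167

Point 1:
  Lat: 42′ + 0.4″ = 42.00667′; 56 + 42.00667/60 = 56.7001111
  S → negative
  Longitude: 70° + 35/60 + 12.15/3600 = 70 + 0.583333 + 0.003375 = 70.5867083
  hemisphere W, so the sign is −
Point 2:
  Lat: degrees = first 2 digits = 72, minutes = 25.8449; 72 + 25.8449/60 = 72.4307483
  S ⇒ negate
  λ: degrees = first 3 digits = 128, minutes = 48.99891; 128 + 48.99891/60 = 128.8166485
  W → negative
Point 3:
  Lat: 0 + 13.642/60 = 0.2273667
  S → negative
  λ: 133 + 25.51/60 = 133.4251667
  W ⇒ negate
Point 4:
  Latitude: 68 + 59/60 + 44/3600 = 68.9955556
  N ⇒ keep positive
  Lon: 158 + 14/60 + 10/3600 = 158.2361111
  W ⇒ negate
Point 5:
  Latitude: 68 + 58/60 + 7.8/3600 = 68.9688333
  hemisphere S, so the sign is −
  Lon: 28′ + 34″ = 28.56667′; 179 + 28.56667/60 = 179.4761111
  W ⇒ negate
Point 6:
  Lat: 1.327′ = 0.022117°; total 62.0221167
  hemisphere S, so the sign is −
  Longitude: 55.75′ = 0.929167°; total 52.9291667
  E → positive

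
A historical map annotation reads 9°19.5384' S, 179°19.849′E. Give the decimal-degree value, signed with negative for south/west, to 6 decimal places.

φ: 19.5384′ = 0.325640°; total 9.3256400
S → negative
λ: 179 + 19.849/60 = 179.3308167
E → positive

-9.325640, 179.330817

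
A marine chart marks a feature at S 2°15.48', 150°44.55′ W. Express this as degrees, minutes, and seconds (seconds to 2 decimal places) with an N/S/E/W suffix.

2°15′28.80″ S, 150°44′33.00″ W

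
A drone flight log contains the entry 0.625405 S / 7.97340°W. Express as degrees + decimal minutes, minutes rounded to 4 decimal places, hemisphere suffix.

0° 37.5243′ S, 7° 58.4040′ W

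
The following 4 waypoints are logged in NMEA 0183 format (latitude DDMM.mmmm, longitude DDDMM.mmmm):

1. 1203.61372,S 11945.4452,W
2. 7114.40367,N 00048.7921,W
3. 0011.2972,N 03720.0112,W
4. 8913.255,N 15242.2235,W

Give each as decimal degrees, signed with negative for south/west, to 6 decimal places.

Point 1:
  Latitude: degrees = first 2 digits = 12, minutes = 3.61372; 12 + 3.61372/60 = 12.0602287
  hemisphere S, so the sign is −
  Lon: degrees = first 3 digits = 119, minutes = 45.4452; 119 + 45.4452/60 = 119.7574200
  hemisphere W, so the sign is −
Point 2:
  φ: split at 2 digits → 71° and 14.40367′; 71 + 14.40367/60 = 71.2400612
  N → positive
  λ: degrees = first 3 digits = 0, minutes = 48.7921; 0 + 48.7921/60 = 0.8132017
  W ⇒ negate
Point 3:
  φ: degrees = first 2 digits = 0, minutes = 11.2972; 0 + 11.2972/60 = 0.1882867
  N ⇒ keep positive
  Lon: split at 3 digits → 037° and 20.0112′; 37 + 20.0112/60 = 37.3335200
  W ⇒ negate
Point 4:
  φ: degrees = first 2 digits = 89, minutes = 13.255; 89 + 13.255/60 = 89.2209167
  N ⇒ keep positive
  λ: split at 3 digits → 152° and 42.2235′; 152 + 42.2235/60 = 152.7037250
  W → negative

1. -12.060229, -119.757420
2. 71.240061, -0.813202
3. 0.188287, -37.333520
4. 89.220917, -152.703725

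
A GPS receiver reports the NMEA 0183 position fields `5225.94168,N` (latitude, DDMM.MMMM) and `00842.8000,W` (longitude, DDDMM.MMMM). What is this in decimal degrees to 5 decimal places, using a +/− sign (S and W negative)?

52.43236, -8.71333

Latitude: split at 2 digits → 52° and 25.94168′; 52 + 25.94168/60 = 52.432361
N → positive
Longitude: degrees = first 3 digits = 8, minutes = 42.8; 8 + 42.8/60 = 8.713333
hemisphere W, so the sign is −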